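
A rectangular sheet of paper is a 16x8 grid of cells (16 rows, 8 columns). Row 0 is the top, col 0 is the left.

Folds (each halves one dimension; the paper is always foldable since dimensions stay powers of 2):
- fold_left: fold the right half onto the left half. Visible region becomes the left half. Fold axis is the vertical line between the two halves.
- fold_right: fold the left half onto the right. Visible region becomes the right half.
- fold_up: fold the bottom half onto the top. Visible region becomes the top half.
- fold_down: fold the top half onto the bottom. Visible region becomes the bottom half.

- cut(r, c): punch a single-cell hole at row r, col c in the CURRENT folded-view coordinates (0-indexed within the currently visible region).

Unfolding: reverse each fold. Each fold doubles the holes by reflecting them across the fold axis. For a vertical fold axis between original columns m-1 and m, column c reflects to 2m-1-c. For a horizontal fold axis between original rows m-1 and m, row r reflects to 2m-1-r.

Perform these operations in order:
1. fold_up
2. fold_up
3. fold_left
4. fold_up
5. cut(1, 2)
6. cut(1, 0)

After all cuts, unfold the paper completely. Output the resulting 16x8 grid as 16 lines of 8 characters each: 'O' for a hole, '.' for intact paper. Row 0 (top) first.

Op 1 fold_up: fold axis h@8; visible region now rows[0,8) x cols[0,8) = 8x8
Op 2 fold_up: fold axis h@4; visible region now rows[0,4) x cols[0,8) = 4x8
Op 3 fold_left: fold axis v@4; visible region now rows[0,4) x cols[0,4) = 4x4
Op 4 fold_up: fold axis h@2; visible region now rows[0,2) x cols[0,4) = 2x4
Op 5 cut(1, 2): punch at orig (1,2); cuts so far [(1, 2)]; region rows[0,2) x cols[0,4) = 2x4
Op 6 cut(1, 0): punch at orig (1,0); cuts so far [(1, 0), (1, 2)]; region rows[0,2) x cols[0,4) = 2x4
Unfold 1 (reflect across h@2): 4 holes -> [(1, 0), (1, 2), (2, 0), (2, 2)]
Unfold 2 (reflect across v@4): 8 holes -> [(1, 0), (1, 2), (1, 5), (1, 7), (2, 0), (2, 2), (2, 5), (2, 7)]
Unfold 3 (reflect across h@4): 16 holes -> [(1, 0), (1, 2), (1, 5), (1, 7), (2, 0), (2, 2), (2, 5), (2, 7), (5, 0), (5, 2), (5, 5), (5, 7), (6, 0), (6, 2), (6, 5), (6, 7)]
Unfold 4 (reflect across h@8): 32 holes -> [(1, 0), (1, 2), (1, 5), (1, 7), (2, 0), (2, 2), (2, 5), (2, 7), (5, 0), (5, 2), (5, 5), (5, 7), (6, 0), (6, 2), (6, 5), (6, 7), (9, 0), (9, 2), (9, 5), (9, 7), (10, 0), (10, 2), (10, 5), (10, 7), (13, 0), (13, 2), (13, 5), (13, 7), (14, 0), (14, 2), (14, 5), (14, 7)]

Answer: ........
O.O..O.O
O.O..O.O
........
........
O.O..O.O
O.O..O.O
........
........
O.O..O.O
O.O..O.O
........
........
O.O..O.O
O.O..O.O
........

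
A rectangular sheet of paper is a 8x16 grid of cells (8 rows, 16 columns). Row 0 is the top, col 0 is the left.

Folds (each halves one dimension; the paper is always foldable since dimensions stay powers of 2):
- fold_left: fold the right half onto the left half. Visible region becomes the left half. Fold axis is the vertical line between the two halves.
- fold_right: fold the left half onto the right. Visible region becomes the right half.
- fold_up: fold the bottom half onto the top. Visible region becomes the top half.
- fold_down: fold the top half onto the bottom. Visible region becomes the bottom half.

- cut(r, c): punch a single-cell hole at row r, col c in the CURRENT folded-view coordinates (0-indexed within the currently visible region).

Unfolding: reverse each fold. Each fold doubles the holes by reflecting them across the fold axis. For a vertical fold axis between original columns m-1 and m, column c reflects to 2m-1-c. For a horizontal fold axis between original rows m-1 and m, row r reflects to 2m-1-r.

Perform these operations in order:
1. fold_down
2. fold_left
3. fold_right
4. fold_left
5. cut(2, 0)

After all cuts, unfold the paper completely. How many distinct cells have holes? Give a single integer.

Answer: 16

Derivation:
Op 1 fold_down: fold axis h@4; visible region now rows[4,8) x cols[0,16) = 4x16
Op 2 fold_left: fold axis v@8; visible region now rows[4,8) x cols[0,8) = 4x8
Op 3 fold_right: fold axis v@4; visible region now rows[4,8) x cols[4,8) = 4x4
Op 4 fold_left: fold axis v@6; visible region now rows[4,8) x cols[4,6) = 4x2
Op 5 cut(2, 0): punch at orig (6,4); cuts so far [(6, 4)]; region rows[4,8) x cols[4,6) = 4x2
Unfold 1 (reflect across v@6): 2 holes -> [(6, 4), (6, 7)]
Unfold 2 (reflect across v@4): 4 holes -> [(6, 0), (6, 3), (6, 4), (6, 7)]
Unfold 3 (reflect across v@8): 8 holes -> [(6, 0), (6, 3), (6, 4), (6, 7), (6, 8), (6, 11), (6, 12), (6, 15)]
Unfold 4 (reflect across h@4): 16 holes -> [(1, 0), (1, 3), (1, 4), (1, 7), (1, 8), (1, 11), (1, 12), (1, 15), (6, 0), (6, 3), (6, 4), (6, 7), (6, 8), (6, 11), (6, 12), (6, 15)]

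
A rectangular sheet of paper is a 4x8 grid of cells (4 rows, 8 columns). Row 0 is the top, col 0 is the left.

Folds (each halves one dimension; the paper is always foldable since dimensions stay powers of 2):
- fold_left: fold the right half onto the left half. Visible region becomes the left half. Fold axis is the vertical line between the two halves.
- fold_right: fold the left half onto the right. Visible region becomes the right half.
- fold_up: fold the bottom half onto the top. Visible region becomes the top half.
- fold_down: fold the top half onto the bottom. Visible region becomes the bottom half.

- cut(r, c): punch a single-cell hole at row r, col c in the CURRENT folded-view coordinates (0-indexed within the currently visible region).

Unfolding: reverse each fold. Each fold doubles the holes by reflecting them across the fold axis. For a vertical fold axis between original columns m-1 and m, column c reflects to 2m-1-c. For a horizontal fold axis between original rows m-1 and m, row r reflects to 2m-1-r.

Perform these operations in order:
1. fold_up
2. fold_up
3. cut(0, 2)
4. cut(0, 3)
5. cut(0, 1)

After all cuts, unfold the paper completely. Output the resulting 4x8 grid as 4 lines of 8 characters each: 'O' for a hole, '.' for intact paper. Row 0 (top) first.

Answer: .OOO....
.OOO....
.OOO....
.OOO....

Derivation:
Op 1 fold_up: fold axis h@2; visible region now rows[0,2) x cols[0,8) = 2x8
Op 2 fold_up: fold axis h@1; visible region now rows[0,1) x cols[0,8) = 1x8
Op 3 cut(0, 2): punch at orig (0,2); cuts so far [(0, 2)]; region rows[0,1) x cols[0,8) = 1x8
Op 4 cut(0, 3): punch at orig (0,3); cuts so far [(0, 2), (0, 3)]; region rows[0,1) x cols[0,8) = 1x8
Op 5 cut(0, 1): punch at orig (0,1); cuts so far [(0, 1), (0, 2), (0, 3)]; region rows[0,1) x cols[0,8) = 1x8
Unfold 1 (reflect across h@1): 6 holes -> [(0, 1), (0, 2), (0, 3), (1, 1), (1, 2), (1, 3)]
Unfold 2 (reflect across h@2): 12 holes -> [(0, 1), (0, 2), (0, 3), (1, 1), (1, 2), (1, 3), (2, 1), (2, 2), (2, 3), (3, 1), (3, 2), (3, 3)]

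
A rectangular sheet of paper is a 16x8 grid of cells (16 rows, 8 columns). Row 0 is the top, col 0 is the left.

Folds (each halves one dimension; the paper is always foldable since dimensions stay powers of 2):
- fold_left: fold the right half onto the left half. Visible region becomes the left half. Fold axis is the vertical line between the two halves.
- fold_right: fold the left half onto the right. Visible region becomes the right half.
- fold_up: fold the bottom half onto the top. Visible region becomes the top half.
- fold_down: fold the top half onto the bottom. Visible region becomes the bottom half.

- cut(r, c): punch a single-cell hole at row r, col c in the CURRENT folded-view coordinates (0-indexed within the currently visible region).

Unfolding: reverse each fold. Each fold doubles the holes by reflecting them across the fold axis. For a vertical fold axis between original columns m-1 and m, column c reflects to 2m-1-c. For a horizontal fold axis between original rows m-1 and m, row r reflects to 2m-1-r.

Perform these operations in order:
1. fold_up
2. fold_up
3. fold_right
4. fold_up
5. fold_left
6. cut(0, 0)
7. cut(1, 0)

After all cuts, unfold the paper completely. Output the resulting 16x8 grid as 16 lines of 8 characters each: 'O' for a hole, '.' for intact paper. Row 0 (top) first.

Op 1 fold_up: fold axis h@8; visible region now rows[0,8) x cols[0,8) = 8x8
Op 2 fold_up: fold axis h@4; visible region now rows[0,4) x cols[0,8) = 4x8
Op 3 fold_right: fold axis v@4; visible region now rows[0,4) x cols[4,8) = 4x4
Op 4 fold_up: fold axis h@2; visible region now rows[0,2) x cols[4,8) = 2x4
Op 5 fold_left: fold axis v@6; visible region now rows[0,2) x cols[4,6) = 2x2
Op 6 cut(0, 0): punch at orig (0,4); cuts so far [(0, 4)]; region rows[0,2) x cols[4,6) = 2x2
Op 7 cut(1, 0): punch at orig (1,4); cuts so far [(0, 4), (1, 4)]; region rows[0,2) x cols[4,6) = 2x2
Unfold 1 (reflect across v@6): 4 holes -> [(0, 4), (0, 7), (1, 4), (1, 7)]
Unfold 2 (reflect across h@2): 8 holes -> [(0, 4), (0, 7), (1, 4), (1, 7), (2, 4), (2, 7), (3, 4), (3, 7)]
Unfold 3 (reflect across v@4): 16 holes -> [(0, 0), (0, 3), (0, 4), (0, 7), (1, 0), (1, 3), (1, 4), (1, 7), (2, 0), (2, 3), (2, 4), (2, 7), (3, 0), (3, 3), (3, 4), (3, 7)]
Unfold 4 (reflect across h@4): 32 holes -> [(0, 0), (0, 3), (0, 4), (0, 7), (1, 0), (1, 3), (1, 4), (1, 7), (2, 0), (2, 3), (2, 4), (2, 7), (3, 0), (3, 3), (3, 4), (3, 7), (4, 0), (4, 3), (4, 4), (4, 7), (5, 0), (5, 3), (5, 4), (5, 7), (6, 0), (6, 3), (6, 4), (6, 7), (7, 0), (7, 3), (7, 4), (7, 7)]
Unfold 5 (reflect across h@8): 64 holes -> [(0, 0), (0, 3), (0, 4), (0, 7), (1, 0), (1, 3), (1, 4), (1, 7), (2, 0), (2, 3), (2, 4), (2, 7), (3, 0), (3, 3), (3, 4), (3, 7), (4, 0), (4, 3), (4, 4), (4, 7), (5, 0), (5, 3), (5, 4), (5, 7), (6, 0), (6, 3), (6, 4), (6, 7), (7, 0), (7, 3), (7, 4), (7, 7), (8, 0), (8, 3), (8, 4), (8, 7), (9, 0), (9, 3), (9, 4), (9, 7), (10, 0), (10, 3), (10, 4), (10, 7), (11, 0), (11, 3), (11, 4), (11, 7), (12, 0), (12, 3), (12, 4), (12, 7), (13, 0), (13, 3), (13, 4), (13, 7), (14, 0), (14, 3), (14, 4), (14, 7), (15, 0), (15, 3), (15, 4), (15, 7)]

Answer: O..OO..O
O..OO..O
O..OO..O
O..OO..O
O..OO..O
O..OO..O
O..OO..O
O..OO..O
O..OO..O
O..OO..O
O..OO..O
O..OO..O
O..OO..O
O..OO..O
O..OO..O
O..OO..O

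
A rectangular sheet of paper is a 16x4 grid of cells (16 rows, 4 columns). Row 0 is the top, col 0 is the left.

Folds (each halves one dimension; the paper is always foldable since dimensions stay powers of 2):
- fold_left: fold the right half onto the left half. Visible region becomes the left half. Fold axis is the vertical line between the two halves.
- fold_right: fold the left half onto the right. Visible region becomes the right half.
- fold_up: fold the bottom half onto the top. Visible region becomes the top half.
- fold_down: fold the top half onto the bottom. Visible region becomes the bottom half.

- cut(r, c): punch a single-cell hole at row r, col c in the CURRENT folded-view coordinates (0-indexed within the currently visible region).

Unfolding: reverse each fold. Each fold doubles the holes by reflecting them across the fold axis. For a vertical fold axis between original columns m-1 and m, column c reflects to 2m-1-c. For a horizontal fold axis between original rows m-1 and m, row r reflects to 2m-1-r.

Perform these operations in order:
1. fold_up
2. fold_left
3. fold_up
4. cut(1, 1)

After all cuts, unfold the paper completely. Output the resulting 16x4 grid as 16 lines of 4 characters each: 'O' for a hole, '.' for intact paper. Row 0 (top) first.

Op 1 fold_up: fold axis h@8; visible region now rows[0,8) x cols[0,4) = 8x4
Op 2 fold_left: fold axis v@2; visible region now rows[0,8) x cols[0,2) = 8x2
Op 3 fold_up: fold axis h@4; visible region now rows[0,4) x cols[0,2) = 4x2
Op 4 cut(1, 1): punch at orig (1,1); cuts so far [(1, 1)]; region rows[0,4) x cols[0,2) = 4x2
Unfold 1 (reflect across h@4): 2 holes -> [(1, 1), (6, 1)]
Unfold 2 (reflect across v@2): 4 holes -> [(1, 1), (1, 2), (6, 1), (6, 2)]
Unfold 3 (reflect across h@8): 8 holes -> [(1, 1), (1, 2), (6, 1), (6, 2), (9, 1), (9, 2), (14, 1), (14, 2)]

Answer: ....
.OO.
....
....
....
....
.OO.
....
....
.OO.
....
....
....
....
.OO.
....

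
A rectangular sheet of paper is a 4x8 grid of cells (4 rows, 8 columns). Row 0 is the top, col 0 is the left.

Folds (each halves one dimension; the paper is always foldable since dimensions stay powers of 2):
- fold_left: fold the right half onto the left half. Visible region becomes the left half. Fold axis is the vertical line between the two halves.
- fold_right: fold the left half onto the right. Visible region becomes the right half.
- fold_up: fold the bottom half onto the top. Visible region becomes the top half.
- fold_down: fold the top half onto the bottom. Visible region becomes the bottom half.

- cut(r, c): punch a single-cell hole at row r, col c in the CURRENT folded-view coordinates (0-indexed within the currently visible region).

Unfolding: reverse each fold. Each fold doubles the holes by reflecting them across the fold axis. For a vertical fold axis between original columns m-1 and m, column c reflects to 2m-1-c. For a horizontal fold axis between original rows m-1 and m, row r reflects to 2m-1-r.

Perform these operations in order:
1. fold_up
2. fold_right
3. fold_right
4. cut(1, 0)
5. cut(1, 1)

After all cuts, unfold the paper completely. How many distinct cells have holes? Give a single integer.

Op 1 fold_up: fold axis h@2; visible region now rows[0,2) x cols[0,8) = 2x8
Op 2 fold_right: fold axis v@4; visible region now rows[0,2) x cols[4,8) = 2x4
Op 3 fold_right: fold axis v@6; visible region now rows[0,2) x cols[6,8) = 2x2
Op 4 cut(1, 0): punch at orig (1,6); cuts so far [(1, 6)]; region rows[0,2) x cols[6,8) = 2x2
Op 5 cut(1, 1): punch at orig (1,7); cuts so far [(1, 6), (1, 7)]; region rows[0,2) x cols[6,8) = 2x2
Unfold 1 (reflect across v@6): 4 holes -> [(1, 4), (1, 5), (1, 6), (1, 7)]
Unfold 2 (reflect across v@4): 8 holes -> [(1, 0), (1, 1), (1, 2), (1, 3), (1, 4), (1, 5), (1, 6), (1, 7)]
Unfold 3 (reflect across h@2): 16 holes -> [(1, 0), (1, 1), (1, 2), (1, 3), (1, 4), (1, 5), (1, 6), (1, 7), (2, 0), (2, 1), (2, 2), (2, 3), (2, 4), (2, 5), (2, 6), (2, 7)]

Answer: 16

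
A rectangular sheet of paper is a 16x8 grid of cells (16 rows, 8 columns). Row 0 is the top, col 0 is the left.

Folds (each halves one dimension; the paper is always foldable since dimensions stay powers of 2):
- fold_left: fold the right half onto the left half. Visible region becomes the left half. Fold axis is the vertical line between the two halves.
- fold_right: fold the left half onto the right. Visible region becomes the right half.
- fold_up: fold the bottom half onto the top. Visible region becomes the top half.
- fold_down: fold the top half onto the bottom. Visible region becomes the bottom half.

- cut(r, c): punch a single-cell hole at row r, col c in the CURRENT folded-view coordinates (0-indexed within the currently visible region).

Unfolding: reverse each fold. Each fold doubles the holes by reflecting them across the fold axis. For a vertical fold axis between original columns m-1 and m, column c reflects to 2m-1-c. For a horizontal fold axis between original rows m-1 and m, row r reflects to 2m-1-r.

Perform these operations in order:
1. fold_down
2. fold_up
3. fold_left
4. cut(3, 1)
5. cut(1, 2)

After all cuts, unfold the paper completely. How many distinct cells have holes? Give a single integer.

Answer: 16

Derivation:
Op 1 fold_down: fold axis h@8; visible region now rows[8,16) x cols[0,8) = 8x8
Op 2 fold_up: fold axis h@12; visible region now rows[8,12) x cols[0,8) = 4x8
Op 3 fold_left: fold axis v@4; visible region now rows[8,12) x cols[0,4) = 4x4
Op 4 cut(3, 1): punch at orig (11,1); cuts so far [(11, 1)]; region rows[8,12) x cols[0,4) = 4x4
Op 5 cut(1, 2): punch at orig (9,2); cuts so far [(9, 2), (11, 1)]; region rows[8,12) x cols[0,4) = 4x4
Unfold 1 (reflect across v@4): 4 holes -> [(9, 2), (9, 5), (11, 1), (11, 6)]
Unfold 2 (reflect across h@12): 8 holes -> [(9, 2), (9, 5), (11, 1), (11, 6), (12, 1), (12, 6), (14, 2), (14, 5)]
Unfold 3 (reflect across h@8): 16 holes -> [(1, 2), (1, 5), (3, 1), (3, 6), (4, 1), (4, 6), (6, 2), (6, 5), (9, 2), (9, 5), (11, 1), (11, 6), (12, 1), (12, 6), (14, 2), (14, 5)]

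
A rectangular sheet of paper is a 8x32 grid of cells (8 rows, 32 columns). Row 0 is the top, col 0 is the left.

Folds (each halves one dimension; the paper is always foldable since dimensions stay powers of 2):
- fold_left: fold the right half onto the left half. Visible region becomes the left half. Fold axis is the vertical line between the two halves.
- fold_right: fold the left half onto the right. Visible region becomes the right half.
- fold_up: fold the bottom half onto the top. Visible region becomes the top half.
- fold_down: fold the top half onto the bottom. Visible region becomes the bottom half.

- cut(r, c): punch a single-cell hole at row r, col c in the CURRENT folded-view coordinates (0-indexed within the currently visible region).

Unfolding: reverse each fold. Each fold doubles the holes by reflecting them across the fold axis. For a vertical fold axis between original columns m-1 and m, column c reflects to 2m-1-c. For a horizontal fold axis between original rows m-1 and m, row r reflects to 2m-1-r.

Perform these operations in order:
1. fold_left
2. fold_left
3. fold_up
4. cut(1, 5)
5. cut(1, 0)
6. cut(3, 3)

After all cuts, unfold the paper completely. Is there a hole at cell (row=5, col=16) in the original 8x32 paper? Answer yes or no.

Answer: no

Derivation:
Op 1 fold_left: fold axis v@16; visible region now rows[0,8) x cols[0,16) = 8x16
Op 2 fold_left: fold axis v@8; visible region now rows[0,8) x cols[0,8) = 8x8
Op 3 fold_up: fold axis h@4; visible region now rows[0,4) x cols[0,8) = 4x8
Op 4 cut(1, 5): punch at orig (1,5); cuts so far [(1, 5)]; region rows[0,4) x cols[0,8) = 4x8
Op 5 cut(1, 0): punch at orig (1,0); cuts so far [(1, 0), (1, 5)]; region rows[0,4) x cols[0,8) = 4x8
Op 6 cut(3, 3): punch at orig (3,3); cuts so far [(1, 0), (1, 5), (3, 3)]; region rows[0,4) x cols[0,8) = 4x8
Unfold 1 (reflect across h@4): 6 holes -> [(1, 0), (1, 5), (3, 3), (4, 3), (6, 0), (6, 5)]
Unfold 2 (reflect across v@8): 12 holes -> [(1, 0), (1, 5), (1, 10), (1, 15), (3, 3), (3, 12), (4, 3), (4, 12), (6, 0), (6, 5), (6, 10), (6, 15)]
Unfold 3 (reflect across v@16): 24 holes -> [(1, 0), (1, 5), (1, 10), (1, 15), (1, 16), (1, 21), (1, 26), (1, 31), (3, 3), (3, 12), (3, 19), (3, 28), (4, 3), (4, 12), (4, 19), (4, 28), (6, 0), (6, 5), (6, 10), (6, 15), (6, 16), (6, 21), (6, 26), (6, 31)]
Holes: [(1, 0), (1, 5), (1, 10), (1, 15), (1, 16), (1, 21), (1, 26), (1, 31), (3, 3), (3, 12), (3, 19), (3, 28), (4, 3), (4, 12), (4, 19), (4, 28), (6, 0), (6, 5), (6, 10), (6, 15), (6, 16), (6, 21), (6, 26), (6, 31)]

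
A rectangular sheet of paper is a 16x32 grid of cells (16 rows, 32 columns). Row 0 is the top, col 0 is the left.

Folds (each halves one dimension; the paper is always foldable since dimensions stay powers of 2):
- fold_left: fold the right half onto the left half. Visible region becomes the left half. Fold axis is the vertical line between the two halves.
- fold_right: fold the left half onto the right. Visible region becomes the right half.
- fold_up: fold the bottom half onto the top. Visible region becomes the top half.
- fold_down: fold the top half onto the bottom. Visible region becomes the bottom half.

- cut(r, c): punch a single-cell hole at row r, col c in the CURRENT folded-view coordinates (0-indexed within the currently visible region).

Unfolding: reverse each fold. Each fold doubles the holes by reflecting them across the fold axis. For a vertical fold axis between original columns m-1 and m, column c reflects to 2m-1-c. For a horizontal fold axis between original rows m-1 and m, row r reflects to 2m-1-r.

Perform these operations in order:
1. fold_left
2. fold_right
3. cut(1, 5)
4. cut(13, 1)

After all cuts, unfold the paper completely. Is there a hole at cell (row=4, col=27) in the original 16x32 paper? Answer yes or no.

Answer: no

Derivation:
Op 1 fold_left: fold axis v@16; visible region now rows[0,16) x cols[0,16) = 16x16
Op 2 fold_right: fold axis v@8; visible region now rows[0,16) x cols[8,16) = 16x8
Op 3 cut(1, 5): punch at orig (1,13); cuts so far [(1, 13)]; region rows[0,16) x cols[8,16) = 16x8
Op 4 cut(13, 1): punch at orig (13,9); cuts so far [(1, 13), (13, 9)]; region rows[0,16) x cols[8,16) = 16x8
Unfold 1 (reflect across v@8): 4 holes -> [(1, 2), (1, 13), (13, 6), (13, 9)]
Unfold 2 (reflect across v@16): 8 holes -> [(1, 2), (1, 13), (1, 18), (1, 29), (13, 6), (13, 9), (13, 22), (13, 25)]
Holes: [(1, 2), (1, 13), (1, 18), (1, 29), (13, 6), (13, 9), (13, 22), (13, 25)]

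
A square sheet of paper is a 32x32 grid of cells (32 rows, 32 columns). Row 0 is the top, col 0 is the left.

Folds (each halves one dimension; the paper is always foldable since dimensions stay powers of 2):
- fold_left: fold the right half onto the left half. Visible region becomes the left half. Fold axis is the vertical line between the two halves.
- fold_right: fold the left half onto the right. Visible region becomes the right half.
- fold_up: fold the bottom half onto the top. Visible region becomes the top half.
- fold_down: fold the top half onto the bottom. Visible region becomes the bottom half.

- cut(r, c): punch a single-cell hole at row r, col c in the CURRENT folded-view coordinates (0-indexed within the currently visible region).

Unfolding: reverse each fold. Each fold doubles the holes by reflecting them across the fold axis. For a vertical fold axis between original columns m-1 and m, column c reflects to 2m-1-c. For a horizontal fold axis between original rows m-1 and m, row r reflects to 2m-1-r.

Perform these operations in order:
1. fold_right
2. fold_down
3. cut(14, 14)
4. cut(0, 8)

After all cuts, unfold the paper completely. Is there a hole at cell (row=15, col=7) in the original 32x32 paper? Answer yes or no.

Op 1 fold_right: fold axis v@16; visible region now rows[0,32) x cols[16,32) = 32x16
Op 2 fold_down: fold axis h@16; visible region now rows[16,32) x cols[16,32) = 16x16
Op 3 cut(14, 14): punch at orig (30,30); cuts so far [(30, 30)]; region rows[16,32) x cols[16,32) = 16x16
Op 4 cut(0, 8): punch at orig (16,24); cuts so far [(16, 24), (30, 30)]; region rows[16,32) x cols[16,32) = 16x16
Unfold 1 (reflect across h@16): 4 holes -> [(1, 30), (15, 24), (16, 24), (30, 30)]
Unfold 2 (reflect across v@16): 8 holes -> [(1, 1), (1, 30), (15, 7), (15, 24), (16, 7), (16, 24), (30, 1), (30, 30)]
Holes: [(1, 1), (1, 30), (15, 7), (15, 24), (16, 7), (16, 24), (30, 1), (30, 30)]

Answer: yes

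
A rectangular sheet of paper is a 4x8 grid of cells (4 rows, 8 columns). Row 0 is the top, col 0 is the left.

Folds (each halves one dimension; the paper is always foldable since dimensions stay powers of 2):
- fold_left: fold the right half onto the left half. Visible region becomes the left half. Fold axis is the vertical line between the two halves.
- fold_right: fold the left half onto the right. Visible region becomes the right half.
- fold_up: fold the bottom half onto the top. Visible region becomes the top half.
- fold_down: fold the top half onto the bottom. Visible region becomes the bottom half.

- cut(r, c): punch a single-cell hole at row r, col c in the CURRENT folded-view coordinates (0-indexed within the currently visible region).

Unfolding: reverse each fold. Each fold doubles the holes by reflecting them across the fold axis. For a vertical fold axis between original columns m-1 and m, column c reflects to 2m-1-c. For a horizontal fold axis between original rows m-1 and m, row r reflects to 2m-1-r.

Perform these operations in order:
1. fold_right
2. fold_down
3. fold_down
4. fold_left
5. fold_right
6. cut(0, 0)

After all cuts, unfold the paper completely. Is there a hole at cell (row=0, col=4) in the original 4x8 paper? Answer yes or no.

Op 1 fold_right: fold axis v@4; visible region now rows[0,4) x cols[4,8) = 4x4
Op 2 fold_down: fold axis h@2; visible region now rows[2,4) x cols[4,8) = 2x4
Op 3 fold_down: fold axis h@3; visible region now rows[3,4) x cols[4,8) = 1x4
Op 4 fold_left: fold axis v@6; visible region now rows[3,4) x cols[4,6) = 1x2
Op 5 fold_right: fold axis v@5; visible region now rows[3,4) x cols[5,6) = 1x1
Op 6 cut(0, 0): punch at orig (3,5); cuts so far [(3, 5)]; region rows[3,4) x cols[5,6) = 1x1
Unfold 1 (reflect across v@5): 2 holes -> [(3, 4), (3, 5)]
Unfold 2 (reflect across v@6): 4 holes -> [(3, 4), (3, 5), (3, 6), (3, 7)]
Unfold 3 (reflect across h@3): 8 holes -> [(2, 4), (2, 5), (2, 6), (2, 7), (3, 4), (3, 5), (3, 6), (3, 7)]
Unfold 4 (reflect across h@2): 16 holes -> [(0, 4), (0, 5), (0, 6), (0, 7), (1, 4), (1, 5), (1, 6), (1, 7), (2, 4), (2, 5), (2, 6), (2, 7), (3, 4), (3, 5), (3, 6), (3, 7)]
Unfold 5 (reflect across v@4): 32 holes -> [(0, 0), (0, 1), (0, 2), (0, 3), (0, 4), (0, 5), (0, 6), (0, 7), (1, 0), (1, 1), (1, 2), (1, 3), (1, 4), (1, 5), (1, 6), (1, 7), (2, 0), (2, 1), (2, 2), (2, 3), (2, 4), (2, 5), (2, 6), (2, 7), (3, 0), (3, 1), (3, 2), (3, 3), (3, 4), (3, 5), (3, 6), (3, 7)]
Holes: [(0, 0), (0, 1), (0, 2), (0, 3), (0, 4), (0, 5), (0, 6), (0, 7), (1, 0), (1, 1), (1, 2), (1, 3), (1, 4), (1, 5), (1, 6), (1, 7), (2, 0), (2, 1), (2, 2), (2, 3), (2, 4), (2, 5), (2, 6), (2, 7), (3, 0), (3, 1), (3, 2), (3, 3), (3, 4), (3, 5), (3, 6), (3, 7)]

Answer: yes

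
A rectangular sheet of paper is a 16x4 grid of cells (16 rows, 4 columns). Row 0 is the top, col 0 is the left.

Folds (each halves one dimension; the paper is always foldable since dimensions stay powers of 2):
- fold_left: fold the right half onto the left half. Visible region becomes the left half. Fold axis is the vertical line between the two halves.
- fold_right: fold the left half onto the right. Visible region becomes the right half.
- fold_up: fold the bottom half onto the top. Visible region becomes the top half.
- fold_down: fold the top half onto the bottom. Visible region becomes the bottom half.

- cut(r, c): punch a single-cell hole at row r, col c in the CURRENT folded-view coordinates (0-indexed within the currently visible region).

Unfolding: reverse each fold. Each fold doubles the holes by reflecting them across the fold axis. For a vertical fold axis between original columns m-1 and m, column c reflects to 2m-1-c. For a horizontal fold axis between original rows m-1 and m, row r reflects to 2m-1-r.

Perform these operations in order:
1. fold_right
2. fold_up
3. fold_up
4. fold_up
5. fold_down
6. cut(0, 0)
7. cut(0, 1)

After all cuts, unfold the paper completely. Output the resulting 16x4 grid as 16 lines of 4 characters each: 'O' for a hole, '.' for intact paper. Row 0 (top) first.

Op 1 fold_right: fold axis v@2; visible region now rows[0,16) x cols[2,4) = 16x2
Op 2 fold_up: fold axis h@8; visible region now rows[0,8) x cols[2,4) = 8x2
Op 3 fold_up: fold axis h@4; visible region now rows[0,4) x cols[2,4) = 4x2
Op 4 fold_up: fold axis h@2; visible region now rows[0,2) x cols[2,4) = 2x2
Op 5 fold_down: fold axis h@1; visible region now rows[1,2) x cols[2,4) = 1x2
Op 6 cut(0, 0): punch at orig (1,2); cuts so far [(1, 2)]; region rows[1,2) x cols[2,4) = 1x2
Op 7 cut(0, 1): punch at orig (1,3); cuts so far [(1, 2), (1, 3)]; region rows[1,2) x cols[2,4) = 1x2
Unfold 1 (reflect across h@1): 4 holes -> [(0, 2), (0, 3), (1, 2), (1, 3)]
Unfold 2 (reflect across h@2): 8 holes -> [(0, 2), (0, 3), (1, 2), (1, 3), (2, 2), (2, 3), (3, 2), (3, 3)]
Unfold 3 (reflect across h@4): 16 holes -> [(0, 2), (0, 3), (1, 2), (1, 3), (2, 2), (2, 3), (3, 2), (3, 3), (4, 2), (4, 3), (5, 2), (5, 3), (6, 2), (6, 3), (7, 2), (7, 3)]
Unfold 4 (reflect across h@8): 32 holes -> [(0, 2), (0, 3), (1, 2), (1, 3), (2, 2), (2, 3), (3, 2), (3, 3), (4, 2), (4, 3), (5, 2), (5, 3), (6, 2), (6, 3), (7, 2), (7, 3), (8, 2), (8, 3), (9, 2), (9, 3), (10, 2), (10, 3), (11, 2), (11, 3), (12, 2), (12, 3), (13, 2), (13, 3), (14, 2), (14, 3), (15, 2), (15, 3)]
Unfold 5 (reflect across v@2): 64 holes -> [(0, 0), (0, 1), (0, 2), (0, 3), (1, 0), (1, 1), (1, 2), (1, 3), (2, 0), (2, 1), (2, 2), (2, 3), (3, 0), (3, 1), (3, 2), (3, 3), (4, 0), (4, 1), (4, 2), (4, 3), (5, 0), (5, 1), (5, 2), (5, 3), (6, 0), (6, 1), (6, 2), (6, 3), (7, 0), (7, 1), (7, 2), (7, 3), (8, 0), (8, 1), (8, 2), (8, 3), (9, 0), (9, 1), (9, 2), (9, 3), (10, 0), (10, 1), (10, 2), (10, 3), (11, 0), (11, 1), (11, 2), (11, 3), (12, 0), (12, 1), (12, 2), (12, 3), (13, 0), (13, 1), (13, 2), (13, 3), (14, 0), (14, 1), (14, 2), (14, 3), (15, 0), (15, 1), (15, 2), (15, 3)]

Answer: OOOO
OOOO
OOOO
OOOO
OOOO
OOOO
OOOO
OOOO
OOOO
OOOO
OOOO
OOOO
OOOO
OOOO
OOOO
OOOO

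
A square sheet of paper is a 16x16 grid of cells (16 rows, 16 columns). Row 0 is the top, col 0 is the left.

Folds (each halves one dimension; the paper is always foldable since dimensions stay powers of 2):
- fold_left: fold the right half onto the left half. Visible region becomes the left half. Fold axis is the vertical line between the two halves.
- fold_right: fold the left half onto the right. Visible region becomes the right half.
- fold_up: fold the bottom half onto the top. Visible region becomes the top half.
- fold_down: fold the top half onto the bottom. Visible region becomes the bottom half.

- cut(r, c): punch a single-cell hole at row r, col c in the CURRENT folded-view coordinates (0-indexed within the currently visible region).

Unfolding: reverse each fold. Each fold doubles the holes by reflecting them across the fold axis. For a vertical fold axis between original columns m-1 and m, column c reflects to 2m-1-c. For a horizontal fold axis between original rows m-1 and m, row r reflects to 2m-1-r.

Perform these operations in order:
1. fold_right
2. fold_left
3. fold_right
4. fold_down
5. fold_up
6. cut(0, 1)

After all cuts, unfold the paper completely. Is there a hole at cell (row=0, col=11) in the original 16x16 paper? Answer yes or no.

Op 1 fold_right: fold axis v@8; visible region now rows[0,16) x cols[8,16) = 16x8
Op 2 fold_left: fold axis v@12; visible region now rows[0,16) x cols[8,12) = 16x4
Op 3 fold_right: fold axis v@10; visible region now rows[0,16) x cols[10,12) = 16x2
Op 4 fold_down: fold axis h@8; visible region now rows[8,16) x cols[10,12) = 8x2
Op 5 fold_up: fold axis h@12; visible region now rows[8,12) x cols[10,12) = 4x2
Op 6 cut(0, 1): punch at orig (8,11); cuts so far [(8, 11)]; region rows[8,12) x cols[10,12) = 4x2
Unfold 1 (reflect across h@12): 2 holes -> [(8, 11), (15, 11)]
Unfold 2 (reflect across h@8): 4 holes -> [(0, 11), (7, 11), (8, 11), (15, 11)]
Unfold 3 (reflect across v@10): 8 holes -> [(0, 8), (0, 11), (7, 8), (7, 11), (8, 8), (8, 11), (15, 8), (15, 11)]
Unfold 4 (reflect across v@12): 16 holes -> [(0, 8), (0, 11), (0, 12), (0, 15), (7, 8), (7, 11), (7, 12), (7, 15), (8, 8), (8, 11), (8, 12), (8, 15), (15, 8), (15, 11), (15, 12), (15, 15)]
Unfold 5 (reflect across v@8): 32 holes -> [(0, 0), (0, 3), (0, 4), (0, 7), (0, 8), (0, 11), (0, 12), (0, 15), (7, 0), (7, 3), (7, 4), (7, 7), (7, 8), (7, 11), (7, 12), (7, 15), (8, 0), (8, 3), (8, 4), (8, 7), (8, 8), (8, 11), (8, 12), (8, 15), (15, 0), (15, 3), (15, 4), (15, 7), (15, 8), (15, 11), (15, 12), (15, 15)]
Holes: [(0, 0), (0, 3), (0, 4), (0, 7), (0, 8), (0, 11), (0, 12), (0, 15), (7, 0), (7, 3), (7, 4), (7, 7), (7, 8), (7, 11), (7, 12), (7, 15), (8, 0), (8, 3), (8, 4), (8, 7), (8, 8), (8, 11), (8, 12), (8, 15), (15, 0), (15, 3), (15, 4), (15, 7), (15, 8), (15, 11), (15, 12), (15, 15)]

Answer: yes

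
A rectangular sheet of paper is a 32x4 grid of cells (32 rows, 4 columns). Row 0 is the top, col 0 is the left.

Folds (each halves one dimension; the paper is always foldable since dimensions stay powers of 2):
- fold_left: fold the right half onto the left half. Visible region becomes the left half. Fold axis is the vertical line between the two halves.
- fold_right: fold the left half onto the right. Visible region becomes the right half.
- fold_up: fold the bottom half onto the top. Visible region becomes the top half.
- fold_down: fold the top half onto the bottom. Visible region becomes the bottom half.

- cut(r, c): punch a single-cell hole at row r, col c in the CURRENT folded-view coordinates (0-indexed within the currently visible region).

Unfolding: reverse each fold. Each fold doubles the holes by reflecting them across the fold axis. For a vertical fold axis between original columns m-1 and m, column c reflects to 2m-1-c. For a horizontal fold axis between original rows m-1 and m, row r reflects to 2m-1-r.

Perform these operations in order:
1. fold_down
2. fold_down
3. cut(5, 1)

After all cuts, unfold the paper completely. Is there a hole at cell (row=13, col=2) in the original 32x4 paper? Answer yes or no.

Answer: no

Derivation:
Op 1 fold_down: fold axis h@16; visible region now rows[16,32) x cols[0,4) = 16x4
Op 2 fold_down: fold axis h@24; visible region now rows[24,32) x cols[0,4) = 8x4
Op 3 cut(5, 1): punch at orig (29,1); cuts so far [(29, 1)]; region rows[24,32) x cols[0,4) = 8x4
Unfold 1 (reflect across h@24): 2 holes -> [(18, 1), (29, 1)]
Unfold 2 (reflect across h@16): 4 holes -> [(2, 1), (13, 1), (18, 1), (29, 1)]
Holes: [(2, 1), (13, 1), (18, 1), (29, 1)]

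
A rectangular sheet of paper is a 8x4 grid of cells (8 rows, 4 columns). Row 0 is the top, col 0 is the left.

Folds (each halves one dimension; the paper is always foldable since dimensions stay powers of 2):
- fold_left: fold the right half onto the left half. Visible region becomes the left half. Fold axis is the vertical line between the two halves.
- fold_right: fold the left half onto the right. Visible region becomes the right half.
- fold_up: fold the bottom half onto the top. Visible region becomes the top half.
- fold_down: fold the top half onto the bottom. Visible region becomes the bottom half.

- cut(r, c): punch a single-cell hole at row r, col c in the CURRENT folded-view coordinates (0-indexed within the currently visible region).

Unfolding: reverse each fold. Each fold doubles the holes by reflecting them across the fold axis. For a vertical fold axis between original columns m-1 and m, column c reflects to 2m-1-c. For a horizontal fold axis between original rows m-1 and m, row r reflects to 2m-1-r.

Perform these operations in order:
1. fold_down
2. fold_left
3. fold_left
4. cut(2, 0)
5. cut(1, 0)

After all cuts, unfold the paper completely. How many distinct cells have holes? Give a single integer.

Op 1 fold_down: fold axis h@4; visible region now rows[4,8) x cols[0,4) = 4x4
Op 2 fold_left: fold axis v@2; visible region now rows[4,8) x cols[0,2) = 4x2
Op 3 fold_left: fold axis v@1; visible region now rows[4,8) x cols[0,1) = 4x1
Op 4 cut(2, 0): punch at orig (6,0); cuts so far [(6, 0)]; region rows[4,8) x cols[0,1) = 4x1
Op 5 cut(1, 0): punch at orig (5,0); cuts so far [(5, 0), (6, 0)]; region rows[4,8) x cols[0,1) = 4x1
Unfold 1 (reflect across v@1): 4 holes -> [(5, 0), (5, 1), (6, 0), (6, 1)]
Unfold 2 (reflect across v@2): 8 holes -> [(5, 0), (5, 1), (5, 2), (5, 3), (6, 0), (6, 1), (6, 2), (6, 3)]
Unfold 3 (reflect across h@4): 16 holes -> [(1, 0), (1, 1), (1, 2), (1, 3), (2, 0), (2, 1), (2, 2), (2, 3), (5, 0), (5, 1), (5, 2), (5, 3), (6, 0), (6, 1), (6, 2), (6, 3)]

Answer: 16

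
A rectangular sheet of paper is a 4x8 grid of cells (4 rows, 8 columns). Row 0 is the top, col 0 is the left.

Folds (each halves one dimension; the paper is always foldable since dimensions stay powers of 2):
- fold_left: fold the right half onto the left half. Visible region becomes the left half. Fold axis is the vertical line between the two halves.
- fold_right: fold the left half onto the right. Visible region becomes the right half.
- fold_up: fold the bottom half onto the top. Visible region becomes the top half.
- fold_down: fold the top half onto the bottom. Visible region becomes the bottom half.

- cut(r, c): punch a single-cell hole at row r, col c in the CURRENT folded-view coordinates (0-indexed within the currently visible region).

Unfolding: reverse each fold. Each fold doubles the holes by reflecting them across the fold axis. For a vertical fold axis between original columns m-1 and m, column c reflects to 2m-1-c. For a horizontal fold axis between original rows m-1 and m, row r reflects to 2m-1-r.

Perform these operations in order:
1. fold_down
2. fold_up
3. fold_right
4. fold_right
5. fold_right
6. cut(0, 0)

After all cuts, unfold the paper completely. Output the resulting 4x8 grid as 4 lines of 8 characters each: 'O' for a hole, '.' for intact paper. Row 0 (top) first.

Op 1 fold_down: fold axis h@2; visible region now rows[2,4) x cols[0,8) = 2x8
Op 2 fold_up: fold axis h@3; visible region now rows[2,3) x cols[0,8) = 1x8
Op 3 fold_right: fold axis v@4; visible region now rows[2,3) x cols[4,8) = 1x4
Op 4 fold_right: fold axis v@6; visible region now rows[2,3) x cols[6,8) = 1x2
Op 5 fold_right: fold axis v@7; visible region now rows[2,3) x cols[7,8) = 1x1
Op 6 cut(0, 0): punch at orig (2,7); cuts so far [(2, 7)]; region rows[2,3) x cols[7,8) = 1x1
Unfold 1 (reflect across v@7): 2 holes -> [(2, 6), (2, 7)]
Unfold 2 (reflect across v@6): 4 holes -> [(2, 4), (2, 5), (2, 6), (2, 7)]
Unfold 3 (reflect across v@4): 8 holes -> [(2, 0), (2, 1), (2, 2), (2, 3), (2, 4), (2, 5), (2, 6), (2, 7)]
Unfold 4 (reflect across h@3): 16 holes -> [(2, 0), (2, 1), (2, 2), (2, 3), (2, 4), (2, 5), (2, 6), (2, 7), (3, 0), (3, 1), (3, 2), (3, 3), (3, 4), (3, 5), (3, 6), (3, 7)]
Unfold 5 (reflect across h@2): 32 holes -> [(0, 0), (0, 1), (0, 2), (0, 3), (0, 4), (0, 5), (0, 6), (0, 7), (1, 0), (1, 1), (1, 2), (1, 3), (1, 4), (1, 5), (1, 6), (1, 7), (2, 0), (2, 1), (2, 2), (2, 3), (2, 4), (2, 5), (2, 6), (2, 7), (3, 0), (3, 1), (3, 2), (3, 3), (3, 4), (3, 5), (3, 6), (3, 7)]

Answer: OOOOOOOO
OOOOOOOO
OOOOOOOO
OOOOOOOO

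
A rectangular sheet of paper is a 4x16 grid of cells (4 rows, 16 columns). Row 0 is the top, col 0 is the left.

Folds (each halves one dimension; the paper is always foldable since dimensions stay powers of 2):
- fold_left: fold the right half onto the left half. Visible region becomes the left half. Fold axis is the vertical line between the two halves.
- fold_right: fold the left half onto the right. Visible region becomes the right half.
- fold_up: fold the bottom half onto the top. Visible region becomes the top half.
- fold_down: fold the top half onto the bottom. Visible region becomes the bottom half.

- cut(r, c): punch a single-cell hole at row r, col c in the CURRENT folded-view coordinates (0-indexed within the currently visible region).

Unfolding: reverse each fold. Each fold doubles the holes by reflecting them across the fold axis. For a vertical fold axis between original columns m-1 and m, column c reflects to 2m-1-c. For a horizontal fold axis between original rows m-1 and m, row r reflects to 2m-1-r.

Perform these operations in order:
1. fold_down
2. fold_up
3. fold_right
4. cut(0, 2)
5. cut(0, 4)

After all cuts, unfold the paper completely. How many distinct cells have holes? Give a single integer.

Answer: 16

Derivation:
Op 1 fold_down: fold axis h@2; visible region now rows[2,4) x cols[0,16) = 2x16
Op 2 fold_up: fold axis h@3; visible region now rows[2,3) x cols[0,16) = 1x16
Op 3 fold_right: fold axis v@8; visible region now rows[2,3) x cols[8,16) = 1x8
Op 4 cut(0, 2): punch at orig (2,10); cuts so far [(2, 10)]; region rows[2,3) x cols[8,16) = 1x8
Op 5 cut(0, 4): punch at orig (2,12); cuts so far [(2, 10), (2, 12)]; region rows[2,3) x cols[8,16) = 1x8
Unfold 1 (reflect across v@8): 4 holes -> [(2, 3), (2, 5), (2, 10), (2, 12)]
Unfold 2 (reflect across h@3): 8 holes -> [(2, 3), (2, 5), (2, 10), (2, 12), (3, 3), (3, 5), (3, 10), (3, 12)]
Unfold 3 (reflect across h@2): 16 holes -> [(0, 3), (0, 5), (0, 10), (0, 12), (1, 3), (1, 5), (1, 10), (1, 12), (2, 3), (2, 5), (2, 10), (2, 12), (3, 3), (3, 5), (3, 10), (3, 12)]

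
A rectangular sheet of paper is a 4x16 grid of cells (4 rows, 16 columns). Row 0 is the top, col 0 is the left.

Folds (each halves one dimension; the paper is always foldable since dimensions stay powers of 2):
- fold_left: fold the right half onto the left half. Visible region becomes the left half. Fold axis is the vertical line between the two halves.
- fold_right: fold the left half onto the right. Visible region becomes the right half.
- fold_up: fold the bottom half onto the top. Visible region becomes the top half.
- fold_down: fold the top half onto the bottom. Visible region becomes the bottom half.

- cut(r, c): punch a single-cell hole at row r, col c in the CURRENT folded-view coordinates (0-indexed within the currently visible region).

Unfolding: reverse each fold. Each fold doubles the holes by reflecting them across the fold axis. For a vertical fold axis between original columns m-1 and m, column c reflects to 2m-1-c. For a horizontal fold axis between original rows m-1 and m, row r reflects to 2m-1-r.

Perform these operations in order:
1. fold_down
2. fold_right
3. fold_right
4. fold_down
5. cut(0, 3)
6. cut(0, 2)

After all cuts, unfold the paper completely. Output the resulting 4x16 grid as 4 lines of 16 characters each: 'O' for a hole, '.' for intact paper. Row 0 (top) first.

Op 1 fold_down: fold axis h@2; visible region now rows[2,4) x cols[0,16) = 2x16
Op 2 fold_right: fold axis v@8; visible region now rows[2,4) x cols[8,16) = 2x8
Op 3 fold_right: fold axis v@12; visible region now rows[2,4) x cols[12,16) = 2x4
Op 4 fold_down: fold axis h@3; visible region now rows[3,4) x cols[12,16) = 1x4
Op 5 cut(0, 3): punch at orig (3,15); cuts so far [(3, 15)]; region rows[3,4) x cols[12,16) = 1x4
Op 6 cut(0, 2): punch at orig (3,14); cuts so far [(3, 14), (3, 15)]; region rows[3,4) x cols[12,16) = 1x4
Unfold 1 (reflect across h@3): 4 holes -> [(2, 14), (2, 15), (3, 14), (3, 15)]
Unfold 2 (reflect across v@12): 8 holes -> [(2, 8), (2, 9), (2, 14), (2, 15), (3, 8), (3, 9), (3, 14), (3, 15)]
Unfold 3 (reflect across v@8): 16 holes -> [(2, 0), (2, 1), (2, 6), (2, 7), (2, 8), (2, 9), (2, 14), (2, 15), (3, 0), (3, 1), (3, 6), (3, 7), (3, 8), (3, 9), (3, 14), (3, 15)]
Unfold 4 (reflect across h@2): 32 holes -> [(0, 0), (0, 1), (0, 6), (0, 7), (0, 8), (0, 9), (0, 14), (0, 15), (1, 0), (1, 1), (1, 6), (1, 7), (1, 8), (1, 9), (1, 14), (1, 15), (2, 0), (2, 1), (2, 6), (2, 7), (2, 8), (2, 9), (2, 14), (2, 15), (3, 0), (3, 1), (3, 6), (3, 7), (3, 8), (3, 9), (3, 14), (3, 15)]

Answer: OO....OOOO....OO
OO....OOOO....OO
OO....OOOO....OO
OO....OOOO....OO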